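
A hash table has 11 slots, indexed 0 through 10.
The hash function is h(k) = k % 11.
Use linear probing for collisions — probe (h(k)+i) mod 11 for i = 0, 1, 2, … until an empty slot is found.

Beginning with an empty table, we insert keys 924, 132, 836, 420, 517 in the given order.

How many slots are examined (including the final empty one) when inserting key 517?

924: h=0 → slot 0
132: h=0, probe 0,1 → slot 1
836: h=0, probe 0,1,2 → slot 2
420: h=2, probe 2,3 → slot 3
517: h=0, probe 0,1,2,3,4 → slot 4
Table: [924, 132, 836, 420, 517, ., ., ., ., ., .]

5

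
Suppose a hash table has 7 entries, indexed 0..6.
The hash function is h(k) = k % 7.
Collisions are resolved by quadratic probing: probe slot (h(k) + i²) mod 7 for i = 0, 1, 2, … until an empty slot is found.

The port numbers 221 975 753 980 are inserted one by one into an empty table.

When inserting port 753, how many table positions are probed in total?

221 hashes to 4; slot 4 is free -> place at 4.
975 hashes to 2; slot 2 is free -> place at 2.
753 hashes to 4; 4 taken -> place at 5.
980 hashes to 0; slot 0 is free -> place at 0.
Table: [980, ∅, 975, ∅, 221, 753, ∅]

2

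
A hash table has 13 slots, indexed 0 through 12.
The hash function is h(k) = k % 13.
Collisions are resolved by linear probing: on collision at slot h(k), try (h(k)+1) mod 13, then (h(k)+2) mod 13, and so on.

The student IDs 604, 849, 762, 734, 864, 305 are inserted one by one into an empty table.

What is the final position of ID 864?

604: h=6 -> slot 6
849: h=4 -> slot 4
762: h=8 -> slot 8
734: h=6, probe 6,7 -> slot 7
864: h=6, probe 6,7,8,9 -> slot 9
305: h=6, probe 6,7,8,9,10 -> slot 10
Table: [_, _, _, _, 849, _, 604, 734, 762, 864, 305, _, _]

9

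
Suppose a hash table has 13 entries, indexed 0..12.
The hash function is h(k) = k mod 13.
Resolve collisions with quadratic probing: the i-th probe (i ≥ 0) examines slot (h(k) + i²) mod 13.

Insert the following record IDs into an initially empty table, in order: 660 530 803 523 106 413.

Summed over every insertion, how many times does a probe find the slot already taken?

6

660: h=10 => slot 10
530: h=10, probe 10,11 => slot 11
803: h=10, probe 10,11,1 => slot 1
523: h=3 => slot 3
106: h=2 => slot 2
413: h=10, probe 10,11,1,6 => slot 6
Table: [_, 803, 106, 523, _, _, 413, _, _, _, 660, 530, _]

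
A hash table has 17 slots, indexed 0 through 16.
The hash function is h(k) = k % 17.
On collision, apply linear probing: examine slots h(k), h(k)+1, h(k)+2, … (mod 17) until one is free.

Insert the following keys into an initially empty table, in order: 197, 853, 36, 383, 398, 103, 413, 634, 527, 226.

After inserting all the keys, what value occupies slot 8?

226

Insert 197: h=10, slot 10 empty => index 10.
Insert 853: h=3, slot 3 empty => index 3.
Insert 36: h=2, slot 2 empty => index 2.
Insert 383: h=9, slot 9 empty => index 9.
Insert 398: h=7, slot 7 empty => index 7.
Insert 103: h=1, slot 1 empty => index 1.
Insert 413: h=5, slot 5 empty => index 5.
Insert 634: h=5, slot 5 occupied => index 6.
Insert 527: h=0, slot 0 empty => index 0.
Insert 226: h=5, slots 5,6,7 occupied => index 8.
Table: [527, 103, 36, 853, -, 413, 634, 398, 226, 383, 197, -, -, -, -, -, -]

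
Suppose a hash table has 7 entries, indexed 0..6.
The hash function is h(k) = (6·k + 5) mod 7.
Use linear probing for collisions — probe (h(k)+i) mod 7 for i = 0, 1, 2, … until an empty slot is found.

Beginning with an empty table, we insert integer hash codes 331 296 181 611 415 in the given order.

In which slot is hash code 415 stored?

0

Insert 331: h=3, slot 3 empty => index 3.
Insert 296: h=3, slot 3 occupied => index 4.
Insert 181: h=6, slot 6 empty => index 6.
Insert 611: h=3, slots 3,4 occupied => index 5.
Insert 415: h=3, slots 3,4,5,6 occupied => index 0.
Table: [415, ., ., 331, 296, 611, 181]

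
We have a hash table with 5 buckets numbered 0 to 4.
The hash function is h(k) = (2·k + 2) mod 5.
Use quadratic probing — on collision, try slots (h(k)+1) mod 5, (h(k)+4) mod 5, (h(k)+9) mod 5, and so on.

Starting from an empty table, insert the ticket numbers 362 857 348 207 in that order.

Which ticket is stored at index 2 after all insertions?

857

Insert 362: h=1, slot 1 empty => index 1.
Insert 857: h=1, slot 1 occupied => index 2.
Insert 348: h=3, slot 3 empty => index 3.
Insert 207: h=1, slots 1,2 occupied => index 0.
Table: [207, 362, 857, 348, .]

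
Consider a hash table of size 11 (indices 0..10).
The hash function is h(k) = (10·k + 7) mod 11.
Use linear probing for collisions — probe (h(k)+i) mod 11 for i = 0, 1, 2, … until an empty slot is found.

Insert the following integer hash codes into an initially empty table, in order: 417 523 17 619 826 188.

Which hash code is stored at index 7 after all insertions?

417 hashes to 8; slot 8 is free => place at 8.
523 hashes to 1; slot 1 is free => place at 1.
17 hashes to 1; 1 taken => place at 2.
619 hashes to 4; slot 4 is free => place at 4.
826 hashes to 6; slot 6 is free => place at 6.
188 hashes to 6; 6 taken => place at 7.
Table: [., 523, 17, ., 619, ., 826, 188, 417, ., .]

188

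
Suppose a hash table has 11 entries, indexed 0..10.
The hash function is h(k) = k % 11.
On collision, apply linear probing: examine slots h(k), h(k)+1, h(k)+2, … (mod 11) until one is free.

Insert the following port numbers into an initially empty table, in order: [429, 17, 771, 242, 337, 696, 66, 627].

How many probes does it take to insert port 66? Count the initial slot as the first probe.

5

429: h=0 => slot 0
17: h=6 => slot 6
771: h=1 => slot 1
242: h=0, probe 0,1,2 => slot 2
337: h=7 => slot 7
696: h=3 => slot 3
66: h=0, probe 0,1,2,3,4 => slot 4
627: h=0, probe 0,1,2,3,4,5 => slot 5
Table: [429, 771, 242, 696, 66, 627, 17, 337, _, _, _]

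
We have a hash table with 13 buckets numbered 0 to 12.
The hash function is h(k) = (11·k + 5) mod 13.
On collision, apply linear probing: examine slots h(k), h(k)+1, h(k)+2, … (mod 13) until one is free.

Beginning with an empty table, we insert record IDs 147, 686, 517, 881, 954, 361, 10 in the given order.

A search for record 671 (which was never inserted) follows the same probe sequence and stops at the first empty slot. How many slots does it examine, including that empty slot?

147 hashes to 10; slot 10 is free -> place at 10.
686 hashes to 11; slot 11 is free -> place at 11.
517 hashes to 11; 11 taken -> place at 12.
881 hashes to 11; 11,12 taken -> place at 0.
954 hashes to 8; slot 8 is free -> place at 8.
361 hashes to 11; 11,12,0 taken -> place at 1.
10 hashes to 11; 11,12,0,1 taken -> place at 2.
Table: [881, 361, 10, —, —, —, —, —, 954, —, 147, 686, 517]
Lookup 671: h=2, probe 2,3 → slot 3 empty, not found.

2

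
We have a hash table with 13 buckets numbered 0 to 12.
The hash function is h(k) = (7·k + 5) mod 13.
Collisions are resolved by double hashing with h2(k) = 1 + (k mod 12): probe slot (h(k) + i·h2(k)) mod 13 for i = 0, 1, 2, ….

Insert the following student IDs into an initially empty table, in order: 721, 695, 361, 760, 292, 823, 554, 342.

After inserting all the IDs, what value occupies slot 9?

554

721 hashes to 8; slot 8 is free → place at 8.
695 hashes to 8, h2=12; 8 taken → place at 7.
361 hashes to 10; slot 10 is free → place at 10.
760 hashes to 8, h2=5; 8 taken → place at 0.
292 hashes to 8, h2=5; 8,0 taken → place at 5.
823 hashes to 7, h2=8; 7 taken → place at 2.
554 hashes to 9; slot 9 is free → place at 9.
342 hashes to 7, h2=7; 7 taken → place at 1.
Table: [760, 342, 823, ∅, ∅, 292, ∅, 695, 721, 554, 361, ∅, ∅]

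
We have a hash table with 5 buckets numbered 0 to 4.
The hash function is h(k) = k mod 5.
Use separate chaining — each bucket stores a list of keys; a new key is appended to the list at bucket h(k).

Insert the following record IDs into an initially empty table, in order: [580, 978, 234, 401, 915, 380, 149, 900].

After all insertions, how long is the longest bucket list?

4

580 -> bucket 0
978 -> bucket 3
234 -> bucket 4
401 -> bucket 1
915 -> bucket 0 (collision)
380 -> bucket 0 (collision)
149 -> bucket 4 (collision)
900 -> bucket 0 (collision)
Final buckets:
0: 580 -> 915 -> 380 -> 900
1: 401
2: -
3: 978
4: 234 -> 149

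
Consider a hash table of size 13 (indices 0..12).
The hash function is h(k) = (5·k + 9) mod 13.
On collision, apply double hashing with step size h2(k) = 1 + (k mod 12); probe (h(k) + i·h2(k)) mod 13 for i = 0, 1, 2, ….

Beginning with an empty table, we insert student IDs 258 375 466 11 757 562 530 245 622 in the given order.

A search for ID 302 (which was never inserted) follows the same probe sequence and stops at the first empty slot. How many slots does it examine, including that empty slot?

2

258: h=12 => slot 12
375: h=12, h2=4, probe 12,3 => slot 3
466: h=12, h2=11, probe 12,10 => slot 10
11: h=12, h2=12, probe 12,11 => slot 11
757: h=11, h2=2, probe 11,0 => slot 0
562: h=11, h2=11, probe 11,9 => slot 9
530: h=7 => slot 7
245: h=12, h2=6, probe 12,5 => slot 5
622: h=12, h2=11, probe 12,10,8 => slot 8
Table: [757, -, -, 375, -, 245, -, 530, 622, 562, 466, 11, 258]
Lookup 302: h=11, h2=3, probe 11,1 → slot 1 empty, not found.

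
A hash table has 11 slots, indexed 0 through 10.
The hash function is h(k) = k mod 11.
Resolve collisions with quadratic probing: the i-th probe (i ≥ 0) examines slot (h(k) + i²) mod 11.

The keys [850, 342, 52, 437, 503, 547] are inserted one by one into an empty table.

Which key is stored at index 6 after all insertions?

850 hashes to 3; slot 3 is free => place at 3.
342 hashes to 1; slot 1 is free => place at 1.
52 hashes to 8; slot 8 is free => place at 8.
437 hashes to 8; 8 taken => place at 9.
503 hashes to 8; 8,9,1 taken => place at 6.
547 hashes to 8; 8,9,1,6 taken => place at 2.
Table: [—, 342, 547, 850, —, —, 503, —, 52, 437, —]

503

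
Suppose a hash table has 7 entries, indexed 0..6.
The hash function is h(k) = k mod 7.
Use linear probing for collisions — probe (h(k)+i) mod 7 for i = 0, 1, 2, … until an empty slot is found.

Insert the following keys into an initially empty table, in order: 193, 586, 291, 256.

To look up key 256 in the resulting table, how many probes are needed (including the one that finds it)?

193 hashes to 4; slot 4 is free → place at 4.
586 hashes to 5; slot 5 is free → place at 5.
291 hashes to 4; 4,5 taken → place at 6.
256 hashes to 4; 4,5,6 taken → place at 0.
Table: [256, —, —, —, 193, 586, 291]
Lookup 256: h=4, probe 4,5,6,0 → found at 0.

4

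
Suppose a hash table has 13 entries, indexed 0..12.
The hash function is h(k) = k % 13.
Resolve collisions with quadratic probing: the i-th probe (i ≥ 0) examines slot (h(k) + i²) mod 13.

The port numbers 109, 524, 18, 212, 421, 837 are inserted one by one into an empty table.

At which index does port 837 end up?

109 hashes to 5; slot 5 is free → place at 5.
524 hashes to 4; slot 4 is free → place at 4.
18 hashes to 5; 5 taken → place at 6.
212 hashes to 4; 4,5 taken → place at 8.
421 hashes to 5; 5,6 taken → place at 9.
837 hashes to 5; 5,6,9 taken → place at 1.
Table: [∅, 837, ∅, ∅, 524, 109, 18, ∅, 212, 421, ∅, ∅, ∅]

1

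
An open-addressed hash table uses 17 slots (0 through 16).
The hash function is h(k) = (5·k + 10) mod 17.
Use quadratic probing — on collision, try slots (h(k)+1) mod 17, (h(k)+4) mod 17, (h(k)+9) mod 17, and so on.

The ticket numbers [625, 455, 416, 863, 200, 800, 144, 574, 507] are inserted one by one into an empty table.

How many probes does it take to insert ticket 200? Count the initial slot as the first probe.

625 hashes to 7; slot 7 is free → place at 7.
455 hashes to 7; 7 taken → place at 8.
416 hashes to 16; slot 16 is free → place at 16.
863 hashes to 7; 7,8 taken → place at 11.
200 hashes to 7; 7,8,11,16 taken → place at 6.
800 hashes to 15; slot 15 is free → place at 15.
144 hashes to 16; 16 taken → place at 0.
574 hashes to 7; 7,8,11,16,6,15 taken → place at 9.
507 hashes to 12; slot 12 is free → place at 12.
Table: [144, -, -, -, -, -, 200, 625, 455, 574, -, 863, 507, -, -, 800, 416]

5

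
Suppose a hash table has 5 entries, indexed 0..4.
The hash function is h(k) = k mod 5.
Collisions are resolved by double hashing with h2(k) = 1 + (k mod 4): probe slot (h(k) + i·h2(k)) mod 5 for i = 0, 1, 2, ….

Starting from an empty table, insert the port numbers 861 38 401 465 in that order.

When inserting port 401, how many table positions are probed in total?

3

861 hashes to 1; slot 1 is free -> place at 1.
38 hashes to 3; slot 3 is free -> place at 3.
401 hashes to 1, h2=2; 1,3 taken -> place at 0.
465 hashes to 0, h2=2; 0 taken -> place at 2.
Table: [401, 861, 465, 38, ∅]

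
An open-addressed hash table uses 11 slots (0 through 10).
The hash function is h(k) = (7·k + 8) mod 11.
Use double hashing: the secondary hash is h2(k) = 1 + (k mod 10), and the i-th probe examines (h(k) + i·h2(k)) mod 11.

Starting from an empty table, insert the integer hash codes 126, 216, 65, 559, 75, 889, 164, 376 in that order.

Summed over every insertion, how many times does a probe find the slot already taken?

4

126 hashes to 10; slot 10 is free => place at 10.
216 hashes to 2; slot 2 is free => place at 2.
65 hashes to 1; slot 1 is free => place at 1.
559 hashes to 5; slot 5 is free => place at 5.
75 hashes to 5, h2=6; 5 taken => place at 0.
889 hashes to 5, h2=10; 5 taken => place at 4.
164 hashes to 1, h2=5; 1 taken => place at 6.
376 hashes to 0, h2=7; 0 taken => place at 7.
Table: [75, 65, 216, -, 889, 559, 164, 376, -, -, 126]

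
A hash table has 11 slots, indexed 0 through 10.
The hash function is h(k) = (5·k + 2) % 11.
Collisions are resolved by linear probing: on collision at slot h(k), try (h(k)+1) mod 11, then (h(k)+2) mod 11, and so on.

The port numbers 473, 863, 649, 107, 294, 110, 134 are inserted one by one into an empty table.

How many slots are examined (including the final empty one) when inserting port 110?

Insert 473: h=2, slot 2 empty => index 2.
Insert 863: h=5, slot 5 empty => index 5.
Insert 649: h=2, slot 2 occupied => index 3.
Insert 107: h=9, slot 9 empty => index 9.
Insert 294: h=9, slot 9 occupied => index 10.
Insert 110: h=2, slots 2,3 occupied => index 4.
Insert 134: h=1, slot 1 empty => index 1.
Table: [_, 134, 473, 649, 110, 863, _, _, _, 107, 294]

3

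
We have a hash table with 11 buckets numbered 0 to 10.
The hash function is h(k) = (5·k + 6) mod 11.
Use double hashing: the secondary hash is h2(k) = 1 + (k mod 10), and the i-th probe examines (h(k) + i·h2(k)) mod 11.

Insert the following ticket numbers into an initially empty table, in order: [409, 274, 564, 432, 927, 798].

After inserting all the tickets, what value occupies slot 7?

927

Insert 409: h=5, slot 5 empty => index 5.
Insert 274: h=1, slot 1 empty => index 1.
Insert 564: h=10, slot 10 empty => index 10.
Insert 432: h=10, h2=3, slot 10 occupied => index 2.
Insert 927: h=10, h2=8, slot 10 occupied => index 7.
Insert 798: h=3, slot 3 empty => index 3.
Table: [∅, 274, 432, 798, ∅, 409, ∅, 927, ∅, ∅, 564]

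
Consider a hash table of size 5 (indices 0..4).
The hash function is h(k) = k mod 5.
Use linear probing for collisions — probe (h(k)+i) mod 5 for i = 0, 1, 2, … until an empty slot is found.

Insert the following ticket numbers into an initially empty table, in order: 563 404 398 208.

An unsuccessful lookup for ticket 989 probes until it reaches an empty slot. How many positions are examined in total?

4

563: h=3 -> slot 3
404: h=4 -> slot 4
398: h=3, probe 3,4,0 -> slot 0
208: h=3, probe 3,4,0,1 -> slot 1
Table: [398, 208, ., 563, 404]
Lookup 989: h=4, probe 4,0,1,2 → slot 2 empty, not found.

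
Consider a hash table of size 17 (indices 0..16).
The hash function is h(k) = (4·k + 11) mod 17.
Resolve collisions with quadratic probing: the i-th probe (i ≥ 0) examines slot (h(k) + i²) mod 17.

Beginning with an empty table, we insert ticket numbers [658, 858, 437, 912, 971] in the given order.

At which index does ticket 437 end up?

12

Insert 658: h=8, slot 8 empty => index 8.
Insert 858: h=9, slot 9 empty => index 9.
Insert 437: h=8, slots 8,9 occupied => index 12.
Insert 912: h=4, slot 4 empty => index 4.
Insert 971: h=2, slot 2 empty => index 2.
Table: [., ., 971, ., 912, ., ., ., 658, 858, ., ., 437, ., ., ., .]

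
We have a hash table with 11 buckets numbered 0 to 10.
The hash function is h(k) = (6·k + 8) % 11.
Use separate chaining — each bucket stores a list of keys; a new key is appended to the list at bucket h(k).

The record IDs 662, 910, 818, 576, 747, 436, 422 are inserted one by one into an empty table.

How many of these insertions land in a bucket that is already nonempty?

2

662 -> bucket 9
910 -> bucket 1
818 -> bucket 10
576 -> bucket 10 (collision)
747 -> bucket 2
436 -> bucket 6
422 -> bucket 10 (collision)
Final buckets:
0: .
1: 910
2: 747
3: .
4: .
5: .
6: 436
7: .
8: .
9: 662
10: 818 -> 576 -> 422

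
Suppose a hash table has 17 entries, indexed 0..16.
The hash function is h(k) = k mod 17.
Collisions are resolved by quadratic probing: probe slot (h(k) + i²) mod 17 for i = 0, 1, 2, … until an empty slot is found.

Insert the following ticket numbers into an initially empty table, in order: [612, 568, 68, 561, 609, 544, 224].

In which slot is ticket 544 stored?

612: h=0 → slot 0
568: h=7 → slot 7
68: h=0, probe 0,1 → slot 1
561: h=0, probe 0,1,4 → slot 4
609: h=14 → slot 14
544: h=0, probe 0,1,4,9 → slot 9
224: h=3 → slot 3
Table: [612, 68, _, 224, 561, _, _, 568, _, 544, _, _, _, _, 609, _, _]

9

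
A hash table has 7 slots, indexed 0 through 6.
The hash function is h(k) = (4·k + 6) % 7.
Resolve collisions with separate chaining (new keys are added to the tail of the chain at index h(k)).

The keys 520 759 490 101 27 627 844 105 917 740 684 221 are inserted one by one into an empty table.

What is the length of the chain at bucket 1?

520 → bucket 0
759 → bucket 4
490 → bucket 6
101 → bucket 4 (collision)
27 → bucket 2
627 → bucket 1
844 → bucket 1 (collision)
105 → bucket 6 (collision)
917 → bucket 6 (collision)
740 → bucket 5
684 → bucket 5 (collision)
221 → bucket 1 (collision)
Final buckets:
0: 520
1: 627 -> 844 -> 221
2: 27
3: .
4: 759 -> 101
5: 740 -> 684
6: 490 -> 105 -> 917

3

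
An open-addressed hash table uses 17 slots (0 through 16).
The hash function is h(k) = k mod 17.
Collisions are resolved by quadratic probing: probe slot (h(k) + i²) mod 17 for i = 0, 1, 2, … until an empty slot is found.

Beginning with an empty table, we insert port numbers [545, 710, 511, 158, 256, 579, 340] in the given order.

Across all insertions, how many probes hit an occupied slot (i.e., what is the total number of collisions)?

10

545: h=1 → slot 1
710: h=13 → slot 13
511: h=1, probe 1,2 → slot 2
158: h=5 → slot 5
256: h=1, probe 1,2,5,10 → slot 10
579: h=1, probe 1,2,5,10,0 → slot 0
340: h=0, probe 0,1,4 → slot 4
Table: [579, 545, 511, —, 340, 158, —, —, —, —, 256, —, —, 710, —, —, —]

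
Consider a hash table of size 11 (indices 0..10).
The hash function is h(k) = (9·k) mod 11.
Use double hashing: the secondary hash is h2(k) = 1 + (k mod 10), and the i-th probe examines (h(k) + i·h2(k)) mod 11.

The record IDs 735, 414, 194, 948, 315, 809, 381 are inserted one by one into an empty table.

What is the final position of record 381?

Insert 735: h=4, slot 4 empty -> index 4.
Insert 414: h=8, slot 8 empty -> index 8.
Insert 194: h=8, h2=5, slot 8 occupied -> index 2.
Insert 948: h=7, slot 7 empty -> index 7.
Insert 315: h=8, h2=6, slot 8 occupied -> index 3.
Insert 809: h=10, slot 10 empty -> index 10.
Insert 381: h=8, h2=2, slots 8,10 occupied -> index 1.
Table: [—, 381, 194, 315, 735, —, —, 948, 414, —, 809]

1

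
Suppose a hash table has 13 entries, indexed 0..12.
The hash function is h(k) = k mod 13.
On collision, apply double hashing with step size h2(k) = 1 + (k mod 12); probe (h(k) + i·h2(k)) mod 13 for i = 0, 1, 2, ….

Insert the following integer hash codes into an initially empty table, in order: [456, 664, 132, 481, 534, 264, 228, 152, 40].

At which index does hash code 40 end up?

11

456 hashes to 1; slot 1 is free → place at 1.
664 hashes to 1, h2=5; 1 taken → place at 6.
132 hashes to 2; slot 2 is free → place at 2.
481 hashes to 0; slot 0 is free → place at 0.
534 hashes to 1, h2=7; 1 taken → place at 8.
264 hashes to 4; slot 4 is free → place at 4.
228 hashes to 7; slot 7 is free → place at 7.
152 hashes to 9; slot 9 is free → place at 9.
40 hashes to 1, h2=5; 1,6 taken → place at 11.
Table: [481, 456, 132, ., 264, ., 664, 228, 534, 152, ., 40, .]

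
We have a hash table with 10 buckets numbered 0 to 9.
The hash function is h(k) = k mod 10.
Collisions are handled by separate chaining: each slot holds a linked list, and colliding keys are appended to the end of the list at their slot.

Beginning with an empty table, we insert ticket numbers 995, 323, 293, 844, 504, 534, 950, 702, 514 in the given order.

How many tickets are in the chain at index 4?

4

Insert 995: h=5, bucket 5 empty → new chain.
Insert 323: h=3, bucket 3 empty → new chain.
Insert 293: h=3, bucket 3 nonempty → append to chain.
Insert 844: h=4, bucket 4 empty → new chain.
Insert 504: h=4, bucket 4 nonempty → append to chain.
Insert 534: h=4, bucket 4 nonempty → append to chain.
Insert 950: h=0, bucket 0 empty → new chain.
Insert 702: h=2, bucket 2 empty → new chain.
Insert 514: h=4, bucket 4 nonempty → append to chain.
Final buckets:
0: 950
1: -
2: 702
3: 323 -> 293
4: 844 -> 504 -> 534 -> 514
5: 995
6: -
7: -
8: -
9: -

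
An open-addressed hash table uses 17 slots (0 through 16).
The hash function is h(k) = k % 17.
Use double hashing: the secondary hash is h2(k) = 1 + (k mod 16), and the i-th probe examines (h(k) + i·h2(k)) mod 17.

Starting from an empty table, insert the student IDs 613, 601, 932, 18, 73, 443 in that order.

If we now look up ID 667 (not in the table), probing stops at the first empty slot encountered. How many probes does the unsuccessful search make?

613: h=1 => slot 1
601: h=6 => slot 6
932: h=14 => slot 14
18: h=1, h2=3, probe 1,4 => slot 4
73: h=5 => slot 5
443: h=1, h2=12, probe 1,13 => slot 13
Table: [∅, 613, ∅, ∅, 18, 73, 601, ∅, ∅, ∅, ∅, ∅, ∅, 443, 932, ∅, ∅]
Lookup 667: h=4, h2=12, probe 4,16 → slot 16 empty, not found.

2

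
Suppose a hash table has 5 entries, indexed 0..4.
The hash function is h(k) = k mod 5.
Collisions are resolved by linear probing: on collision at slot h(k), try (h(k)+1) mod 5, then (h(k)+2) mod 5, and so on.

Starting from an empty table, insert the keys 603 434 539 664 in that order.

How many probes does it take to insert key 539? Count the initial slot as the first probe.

2

Insert 603: h=3, slot 3 empty → index 3.
Insert 434: h=4, slot 4 empty → index 4.
Insert 539: h=4, slot 4 occupied → index 0.
Insert 664: h=4, slots 4,0 occupied → index 1.
Table: [539, 664, ∅, 603, 434]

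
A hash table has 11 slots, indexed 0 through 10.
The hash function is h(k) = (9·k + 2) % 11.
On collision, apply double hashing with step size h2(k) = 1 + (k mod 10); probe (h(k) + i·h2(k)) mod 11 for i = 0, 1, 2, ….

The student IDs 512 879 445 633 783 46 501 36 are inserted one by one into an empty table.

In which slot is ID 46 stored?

512: h=1 -> slot 1
879: h=4 -> slot 4
445: h=3 -> slot 3
633: h=1, h2=4, probe 1,5 -> slot 5
783: h=9 -> slot 9
46: h=9, h2=7, probe 9,5,1,8 -> slot 8
501: h=1, h2=2, probe 1,3,5,7 -> slot 7
36: h=7, h2=7, probe 7,3,10 -> slot 10
Table: [—, 512, —, 445, 879, 633, —, 501, 46, 783, 36]

8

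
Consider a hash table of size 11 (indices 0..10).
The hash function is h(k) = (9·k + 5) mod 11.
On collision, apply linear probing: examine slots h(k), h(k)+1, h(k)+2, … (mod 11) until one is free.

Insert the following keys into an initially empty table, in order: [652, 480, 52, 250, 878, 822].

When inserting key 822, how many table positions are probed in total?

4

Insert 652: h=10, slot 10 empty => index 10.
Insert 480: h=2, slot 2 empty => index 2.
Insert 52: h=0, slot 0 empty => index 0.
Insert 250: h=0, slot 0 occupied => index 1.
Insert 878: h=9, slot 9 empty => index 9.
Insert 822: h=0, slots 0,1,2 occupied => index 3.
Table: [52, 250, 480, 822, ., ., ., ., ., 878, 652]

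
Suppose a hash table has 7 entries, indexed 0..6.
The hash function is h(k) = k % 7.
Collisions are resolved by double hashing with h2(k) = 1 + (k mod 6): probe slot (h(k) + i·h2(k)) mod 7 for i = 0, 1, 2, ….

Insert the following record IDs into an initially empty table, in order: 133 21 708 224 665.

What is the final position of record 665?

6

133 hashes to 0; slot 0 is free → place at 0.
21 hashes to 0, h2=4; 0 taken → place at 4.
708 hashes to 1; slot 1 is free → place at 1.
224 hashes to 0, h2=3; 0 taken → place at 3.
665 hashes to 0, h2=6; 0 taken → place at 6.
Table: [133, 708, —, 224, 21, —, 665]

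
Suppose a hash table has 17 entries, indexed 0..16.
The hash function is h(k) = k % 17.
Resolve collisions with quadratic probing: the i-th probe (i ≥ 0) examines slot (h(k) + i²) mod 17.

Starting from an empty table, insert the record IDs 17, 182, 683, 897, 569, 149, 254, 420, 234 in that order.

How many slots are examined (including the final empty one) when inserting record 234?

17 hashes to 0; slot 0 is free -> place at 0.
182 hashes to 12; slot 12 is free -> place at 12.
683 hashes to 3; slot 3 is free -> place at 3.
897 hashes to 13; slot 13 is free -> place at 13.
569 hashes to 8; slot 8 is free -> place at 8.
149 hashes to 13; 13 taken -> place at 14.
254 hashes to 16; slot 16 is free -> place at 16.
420 hashes to 12; 12,13,16 taken -> place at 4.
234 hashes to 13; 13,14,0 taken -> place at 5.
Table: [17, —, —, 683, 420, 234, —, —, 569, —, —, —, 182, 897, 149, —, 254]

4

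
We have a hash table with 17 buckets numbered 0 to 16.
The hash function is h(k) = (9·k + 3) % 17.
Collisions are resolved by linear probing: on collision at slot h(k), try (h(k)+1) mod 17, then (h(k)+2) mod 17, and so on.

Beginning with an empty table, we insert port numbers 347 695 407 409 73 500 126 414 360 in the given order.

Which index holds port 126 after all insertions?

0

347: h=15 → slot 15
695: h=2 → slot 2
407: h=11 → slot 11
409: h=12 → slot 12
73: h=14 → slot 14
500: h=15, probe 15,16 → slot 16
126: h=15, probe 15,16,0 → slot 0
414: h=6 → slot 6
360: h=13 → slot 13
Table: [126, ., 695, ., ., ., 414, ., ., ., ., 407, 409, 360, 73, 347, 500]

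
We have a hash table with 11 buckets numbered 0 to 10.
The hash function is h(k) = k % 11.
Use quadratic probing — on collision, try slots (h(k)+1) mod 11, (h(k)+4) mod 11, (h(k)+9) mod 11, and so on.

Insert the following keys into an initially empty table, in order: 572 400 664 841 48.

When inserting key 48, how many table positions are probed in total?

3

572 hashes to 0; slot 0 is free -> place at 0.
400 hashes to 4; slot 4 is free -> place at 4.
664 hashes to 4; 4 taken -> place at 5.
841 hashes to 5; 5 taken -> place at 6.
48 hashes to 4; 4,5 taken -> place at 8.
Table: [572, ∅, ∅, ∅, 400, 664, 841, ∅, 48, ∅, ∅]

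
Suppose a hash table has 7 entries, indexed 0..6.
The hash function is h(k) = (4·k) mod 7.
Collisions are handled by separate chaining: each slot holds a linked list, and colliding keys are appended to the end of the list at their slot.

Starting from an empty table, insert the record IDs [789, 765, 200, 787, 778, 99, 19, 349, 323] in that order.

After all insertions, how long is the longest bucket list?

Insert 789: h=6, bucket 6 empty → new chain.
Insert 765: h=1, bucket 1 empty → new chain.
Insert 200: h=2, bucket 2 empty → new chain.
Insert 787: h=5, bucket 5 empty → new chain.
Insert 778: h=4, bucket 4 empty → new chain.
Insert 99: h=4, bucket 4 nonempty → append to chain.
Insert 19: h=6, bucket 6 nonempty → append to chain.
Insert 349: h=3, bucket 3 empty → new chain.
Insert 323: h=4, bucket 4 nonempty → append to chain.
Final buckets:
0: ∅
1: 765
2: 200
3: 349
4: 778 -> 99 -> 323
5: 787
6: 789 -> 19

3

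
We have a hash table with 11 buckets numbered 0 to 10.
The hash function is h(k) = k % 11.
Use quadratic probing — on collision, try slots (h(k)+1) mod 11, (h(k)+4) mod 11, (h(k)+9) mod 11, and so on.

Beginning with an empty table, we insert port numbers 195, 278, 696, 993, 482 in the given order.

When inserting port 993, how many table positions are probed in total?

195: h=8 -> slot 8
278: h=3 -> slot 3
696: h=3, probe 3,4 -> slot 4
993: h=3, probe 3,4,7 -> slot 7
482: h=9 -> slot 9
Table: [—, —, —, 278, 696, —, —, 993, 195, 482, —]

3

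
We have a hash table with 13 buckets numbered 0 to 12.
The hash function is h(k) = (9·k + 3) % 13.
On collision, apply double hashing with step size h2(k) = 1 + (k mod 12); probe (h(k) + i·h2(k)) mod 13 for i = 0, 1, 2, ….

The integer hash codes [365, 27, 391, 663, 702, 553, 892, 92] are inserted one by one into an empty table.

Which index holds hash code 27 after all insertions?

Insert 365: h=12, slot 12 empty → index 12.
Insert 27: h=12, h2=4, slot 12 occupied → index 3.
Insert 391: h=12, h2=8, slot 12 occupied → index 7.
Insert 663: h=3, h2=4, slots 3,7 occupied → index 11.
Insert 702: h=3, h2=7, slot 3 occupied → index 10.
Insert 553: h=1, slot 1 empty → index 1.
Insert 892: h=10, h2=5, slot 10 occupied → index 2.
Insert 92: h=12, h2=9, slot 12 occupied → index 8.
Table: [—, 553, 892, 27, —, —, —, 391, 92, —, 702, 663, 365]

3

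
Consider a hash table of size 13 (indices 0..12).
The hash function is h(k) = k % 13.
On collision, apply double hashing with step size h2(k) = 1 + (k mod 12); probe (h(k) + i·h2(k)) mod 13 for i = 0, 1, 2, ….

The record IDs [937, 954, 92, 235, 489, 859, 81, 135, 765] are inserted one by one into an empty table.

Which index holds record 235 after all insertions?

937 hashes to 1; slot 1 is free -> place at 1.
954 hashes to 5; slot 5 is free -> place at 5.
92 hashes to 1, h2=9; 1 taken -> place at 10.
235 hashes to 1, h2=8; 1 taken -> place at 9.
489 hashes to 8; slot 8 is free -> place at 8.
859 hashes to 1, h2=8; 1,9 taken -> place at 4.
81 hashes to 3; slot 3 is free -> place at 3.
135 hashes to 5, h2=4; 5,9 taken -> place at 0.
765 hashes to 11; slot 11 is free -> place at 11.
Table: [135, 937, -, 81, 859, 954, -, -, 489, 235, 92, 765, -]

9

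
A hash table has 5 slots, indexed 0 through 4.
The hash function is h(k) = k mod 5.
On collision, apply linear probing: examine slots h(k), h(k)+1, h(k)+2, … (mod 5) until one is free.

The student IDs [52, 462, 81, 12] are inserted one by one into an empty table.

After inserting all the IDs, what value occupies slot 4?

52 hashes to 2; slot 2 is free -> place at 2.
462 hashes to 2; 2 taken -> place at 3.
81 hashes to 1; slot 1 is free -> place at 1.
12 hashes to 2; 2,3 taken -> place at 4.
Table: [∅, 81, 52, 462, 12]

12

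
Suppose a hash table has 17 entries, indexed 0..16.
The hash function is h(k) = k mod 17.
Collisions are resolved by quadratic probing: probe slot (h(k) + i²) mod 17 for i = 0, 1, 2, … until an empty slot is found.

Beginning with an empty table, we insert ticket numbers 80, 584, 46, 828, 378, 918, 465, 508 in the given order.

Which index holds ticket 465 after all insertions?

80: h=12 -> slot 12
584: h=6 -> slot 6
46: h=12, probe 12,13 -> slot 13
828: h=12, probe 12,13,16 -> slot 16
378: h=4 -> slot 4
918: h=0 -> slot 0
465: h=6, probe 6,7 -> slot 7
508: h=15 -> slot 15
Table: [918, _, _, _, 378, _, 584, 465, _, _, _, _, 80, 46, _, 508, 828]

7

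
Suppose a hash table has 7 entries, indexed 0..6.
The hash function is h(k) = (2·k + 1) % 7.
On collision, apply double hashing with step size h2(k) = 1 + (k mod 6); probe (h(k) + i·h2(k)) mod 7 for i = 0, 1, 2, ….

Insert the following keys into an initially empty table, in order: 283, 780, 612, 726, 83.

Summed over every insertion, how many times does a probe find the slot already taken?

283: h=0 → slot 0
780: h=0, h2=1, probe 0,1 → slot 1
612: h=0, h2=1, probe 0,1,2 → slot 2
726: h=4 → slot 4
83: h=6 → slot 6
Table: [283, 780, 612, -, 726, -, 83]

3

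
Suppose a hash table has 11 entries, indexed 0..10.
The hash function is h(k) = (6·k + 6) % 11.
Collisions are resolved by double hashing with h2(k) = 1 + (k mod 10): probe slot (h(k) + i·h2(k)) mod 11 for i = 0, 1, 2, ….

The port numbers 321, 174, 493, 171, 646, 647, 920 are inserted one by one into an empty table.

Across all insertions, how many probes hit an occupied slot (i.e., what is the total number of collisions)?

Insert 321: h=7, slot 7 empty => index 7.
Insert 174: h=5, slot 5 empty => index 5.
Insert 493: h=5, h2=4, slot 5 occupied => index 9.
Insert 171: h=9, h2=2, slot 9 occupied => index 0.
Insert 646: h=10, slot 10 empty => index 10.
Insert 647: h=5, h2=8, slot 5 occupied => index 2.
Insert 920: h=4, slot 4 empty => index 4.
Table: [171, ., 647, ., 920, 174, ., 321, ., 493, 646]

3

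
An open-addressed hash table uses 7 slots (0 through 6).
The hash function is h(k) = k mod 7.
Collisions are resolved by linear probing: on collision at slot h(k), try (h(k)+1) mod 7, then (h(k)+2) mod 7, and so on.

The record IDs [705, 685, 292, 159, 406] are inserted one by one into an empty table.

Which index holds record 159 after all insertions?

705: h=5 => slot 5
685: h=6 => slot 6
292: h=5, probe 5,6,0 => slot 0
159: h=5, probe 5,6,0,1 => slot 1
406: h=0, probe 0,1,2 => slot 2
Table: [292, 159, 406, -, -, 705, 685]

1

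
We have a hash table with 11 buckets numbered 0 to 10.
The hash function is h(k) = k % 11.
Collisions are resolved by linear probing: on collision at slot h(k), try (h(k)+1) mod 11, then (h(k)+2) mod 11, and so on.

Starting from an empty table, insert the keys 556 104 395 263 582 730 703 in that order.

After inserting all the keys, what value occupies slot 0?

556 hashes to 6; slot 6 is free → place at 6.
104 hashes to 5; slot 5 is free → place at 5.
395 hashes to 10; slot 10 is free → place at 10.
263 hashes to 10; 10 taken → place at 0.
582 hashes to 10; 10,0 taken → place at 1.
730 hashes to 4; slot 4 is free → place at 4.
703 hashes to 10; 10,0,1 taken → place at 2.
Table: [263, 582, 703, _, 730, 104, 556, _, _, _, 395]

263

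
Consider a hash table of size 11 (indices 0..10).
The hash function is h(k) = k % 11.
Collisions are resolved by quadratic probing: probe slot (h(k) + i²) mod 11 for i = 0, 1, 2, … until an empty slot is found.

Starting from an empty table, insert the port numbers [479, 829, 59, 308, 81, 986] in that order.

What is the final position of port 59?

479 hashes to 6; slot 6 is free → place at 6.
829 hashes to 4; slot 4 is free → place at 4.
59 hashes to 4; 4 taken → place at 5.
308 hashes to 0; slot 0 is free → place at 0.
81 hashes to 4; 4,5 taken → place at 8.
986 hashes to 7; slot 7 is free → place at 7.
Table: [308, _, _, _, 829, 59, 479, 986, 81, _, _]

5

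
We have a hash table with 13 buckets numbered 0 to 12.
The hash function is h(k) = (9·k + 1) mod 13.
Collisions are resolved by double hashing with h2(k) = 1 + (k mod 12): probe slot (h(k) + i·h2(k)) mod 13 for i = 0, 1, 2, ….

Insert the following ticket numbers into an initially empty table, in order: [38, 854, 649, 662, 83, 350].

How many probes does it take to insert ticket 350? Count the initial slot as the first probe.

38 hashes to 5; slot 5 is free => place at 5.
854 hashes to 4; slot 4 is free => place at 4.
649 hashes to 5, h2=2; 5 taken => place at 7.
662 hashes to 5, h2=3; 5 taken => place at 8.
83 hashes to 7, h2=12; 7 taken => place at 6.
350 hashes to 5, h2=3; 5,8 taken => place at 11.
Table: [∅, ∅, ∅, ∅, 854, 38, 83, 649, 662, ∅, ∅, 350, ∅]

3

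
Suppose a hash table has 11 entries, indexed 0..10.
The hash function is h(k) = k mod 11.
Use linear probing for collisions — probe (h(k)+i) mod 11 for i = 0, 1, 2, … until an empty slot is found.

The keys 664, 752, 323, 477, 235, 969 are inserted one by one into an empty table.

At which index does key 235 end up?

Insert 664: h=4, slot 4 empty => index 4.
Insert 752: h=4, slot 4 occupied => index 5.
Insert 323: h=4, slots 4,5 occupied => index 6.
Insert 477: h=4, slots 4,5,6 occupied => index 7.
Insert 235: h=4, slots 4,5,6,7 occupied => index 8.
Insert 969: h=1, slot 1 empty => index 1.
Table: [_, 969, _, _, 664, 752, 323, 477, 235, _, _]

8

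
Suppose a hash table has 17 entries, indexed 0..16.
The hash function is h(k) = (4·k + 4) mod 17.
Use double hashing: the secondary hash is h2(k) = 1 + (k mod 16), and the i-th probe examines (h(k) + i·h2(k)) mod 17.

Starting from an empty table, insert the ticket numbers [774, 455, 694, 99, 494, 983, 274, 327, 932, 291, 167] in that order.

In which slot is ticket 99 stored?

13

774: h=6 => slot 6
455: h=5 => slot 5
694: h=9 => slot 9
99: h=9, h2=4, probe 9,13 => slot 13
494: h=8 => slot 8
983: h=9, h2=8, probe 9,0 => slot 0
274: h=12 => slot 12
327: h=3 => slot 3
932: h=9, h2=5, probe 9,14 => slot 14
291: h=12, h2=4, probe 12,16 => slot 16
167: h=9, h2=8, probe 9,0,8,16,7 => slot 7
Table: [983, _, _, 327, _, 455, 774, 167, 494, 694, _, _, 274, 99, 932, _, 291]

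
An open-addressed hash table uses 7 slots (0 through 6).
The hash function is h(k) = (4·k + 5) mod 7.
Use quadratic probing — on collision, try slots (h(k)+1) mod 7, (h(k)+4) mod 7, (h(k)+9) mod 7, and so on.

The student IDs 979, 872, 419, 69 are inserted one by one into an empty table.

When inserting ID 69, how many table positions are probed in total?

3

979 hashes to 1; slot 1 is free -> place at 1.
872 hashes to 0; slot 0 is free -> place at 0.
419 hashes to 1; 1 taken -> place at 2.
69 hashes to 1; 1,2 taken -> place at 5.
Table: [872, 979, 419, _, _, 69, _]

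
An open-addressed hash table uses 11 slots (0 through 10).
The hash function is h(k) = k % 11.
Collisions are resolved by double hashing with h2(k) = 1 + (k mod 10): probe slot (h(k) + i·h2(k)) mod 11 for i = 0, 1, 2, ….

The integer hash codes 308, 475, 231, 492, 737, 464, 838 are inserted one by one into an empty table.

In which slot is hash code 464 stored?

Insert 308: h=0, slot 0 empty -> index 0.
Insert 475: h=2, slot 2 empty -> index 2.
Insert 231: h=0, h2=2, slots 0,2 occupied -> index 4.
Insert 492: h=8, slot 8 empty -> index 8.
Insert 737: h=0, h2=8, slots 0,8 occupied -> index 5.
Insert 464: h=2, h2=5, slot 2 occupied -> index 7.
Insert 838: h=2, h2=9, slots 2,0 occupied -> index 9.
Table: [308, ∅, 475, ∅, 231, 737, ∅, 464, 492, 838, ∅]

7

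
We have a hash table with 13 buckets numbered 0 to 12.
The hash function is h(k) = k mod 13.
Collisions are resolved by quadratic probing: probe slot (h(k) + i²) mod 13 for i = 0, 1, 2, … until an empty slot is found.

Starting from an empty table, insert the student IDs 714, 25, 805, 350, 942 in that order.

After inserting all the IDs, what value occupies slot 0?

25

714: h=12 => slot 12
25: h=12, probe 12,0 => slot 0
805: h=12, probe 12,0,3 => slot 3
350: h=12, probe 12,0,3,8 => slot 8
942: h=6 => slot 6
Table: [25, _, _, 805, _, _, 942, _, 350, _, _, _, 714]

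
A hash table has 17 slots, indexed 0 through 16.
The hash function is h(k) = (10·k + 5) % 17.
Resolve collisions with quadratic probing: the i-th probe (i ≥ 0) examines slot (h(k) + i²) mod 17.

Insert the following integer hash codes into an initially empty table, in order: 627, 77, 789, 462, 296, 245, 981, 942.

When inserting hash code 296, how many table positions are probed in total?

Insert 627: h=2, slot 2 empty -> index 2.
Insert 77: h=10, slot 10 empty -> index 10.
Insert 789: h=7, slot 7 empty -> index 7.
Insert 462: h=1, slot 1 empty -> index 1.
Insert 296: h=7, slot 7 occupied -> index 8.
Insert 245: h=7, slots 7,8 occupied -> index 11.
Insert 981: h=6, slot 6 empty -> index 6.
Insert 942: h=7, slots 7,8,11 occupied -> index 16.
Table: [∅, 462, 627, ∅, ∅, ∅, 981, 789, 296, ∅, 77, 245, ∅, ∅, ∅, ∅, 942]

2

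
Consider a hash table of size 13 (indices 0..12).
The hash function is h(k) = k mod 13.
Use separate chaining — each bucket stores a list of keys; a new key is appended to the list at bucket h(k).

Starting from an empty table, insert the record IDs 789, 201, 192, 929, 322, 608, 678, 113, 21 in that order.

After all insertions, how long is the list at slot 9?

Insert 789: h=9, bucket 9 empty -> new chain.
Insert 201: h=6, bucket 6 empty -> new chain.
Insert 192: h=10, bucket 10 empty -> new chain.
Insert 929: h=6, bucket 6 nonempty -> append to chain.
Insert 322: h=10, bucket 10 nonempty -> append to chain.
Insert 608: h=10, bucket 10 nonempty -> append to chain.
Insert 678: h=2, bucket 2 empty -> new chain.
Insert 113: h=9, bucket 9 nonempty -> append to chain.
Insert 21: h=8, bucket 8 empty -> new chain.
Final buckets:
0: ∅
1: ∅
2: 678
3: ∅
4: ∅
5: ∅
6: 201 -> 929
7: ∅
8: 21
9: 789 -> 113
10: 192 -> 322 -> 608
11: ∅
12: ∅

2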